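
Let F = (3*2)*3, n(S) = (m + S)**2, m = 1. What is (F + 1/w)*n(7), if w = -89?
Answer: 102464/89 ≈ 1151.3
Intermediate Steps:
n(S) = (1 + S)**2
F = 18 (F = 6*3 = 18)
(F + 1/w)*n(7) = (18 + 1/(-89))*(1 + 7)**2 = (18 - 1/89)*8**2 = (1601/89)*64 = 102464/89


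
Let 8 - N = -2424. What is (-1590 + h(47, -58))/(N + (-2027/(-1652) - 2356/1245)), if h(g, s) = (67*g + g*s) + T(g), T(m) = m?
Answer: -2303548800/5000623183 ≈ -0.46065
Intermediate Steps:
N = 2432 (N = 8 - 1*(-2424) = 8 + 2424 = 2432)
h(g, s) = 68*g + g*s (h(g, s) = (67*g + g*s) + g = 68*g + g*s)
(-1590 + h(47, -58))/(N + (-2027/(-1652) - 2356/1245)) = (-1590 + 47*(68 - 58))/(2432 + (-2027/(-1652) - 2356/1245)) = (-1590 + 47*10)/(2432 + (-2027*(-1/1652) - 2356*1/1245)) = (-1590 + 470)/(2432 + (2027/1652 - 2356/1245)) = -1120/(2432 - 1368497/2056740) = -1120/5000623183/2056740 = -1120*2056740/5000623183 = -2303548800/5000623183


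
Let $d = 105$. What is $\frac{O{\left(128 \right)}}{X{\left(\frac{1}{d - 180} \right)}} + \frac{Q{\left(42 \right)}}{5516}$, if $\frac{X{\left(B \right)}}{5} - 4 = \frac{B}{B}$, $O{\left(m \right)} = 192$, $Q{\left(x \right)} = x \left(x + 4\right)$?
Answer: $\frac{39549}{4925} \approx 8.0303$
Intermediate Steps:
$Q{\left(x \right)} = x \left(4 + x\right)$
$X{\left(B \right)} = 25$ ($X{\left(B \right)} = 20 + 5 \frac{B}{B} = 20 + 5 \cdot 1 = 20 + 5 = 25$)
$\frac{O{\left(128 \right)}}{X{\left(\frac{1}{d - 180} \right)}} + \frac{Q{\left(42 \right)}}{5516} = \frac{192}{25} + \frac{42 \left(4 + 42\right)}{5516} = 192 \cdot \frac{1}{25} + 42 \cdot 46 \cdot \frac{1}{5516} = \frac{192}{25} + 1932 \cdot \frac{1}{5516} = \frac{192}{25} + \frac{69}{197} = \frac{39549}{4925}$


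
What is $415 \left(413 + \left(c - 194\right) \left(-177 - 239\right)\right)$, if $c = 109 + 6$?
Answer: $13809955$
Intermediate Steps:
$c = 115$
$415 \left(413 + \left(c - 194\right) \left(-177 - 239\right)\right) = 415 \left(413 + \left(115 - 194\right) \left(-177 - 239\right)\right) = 415 \left(413 - -32864\right) = 415 \left(413 + 32864\right) = 415 \cdot 33277 = 13809955$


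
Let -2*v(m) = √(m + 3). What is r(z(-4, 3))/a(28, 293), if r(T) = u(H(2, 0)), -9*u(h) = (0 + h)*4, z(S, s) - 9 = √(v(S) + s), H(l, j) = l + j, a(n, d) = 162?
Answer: -4/729 ≈ -0.0054870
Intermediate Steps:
v(m) = -√(3 + m)/2 (v(m) = -√(m + 3)/2 = -√(3 + m)/2)
H(l, j) = j + l
z(S, s) = 9 + √(s - √(3 + S)/2) (z(S, s) = 9 + √(-√(3 + S)/2 + s) = 9 + √(s - √(3 + S)/2))
u(h) = -4*h/9 (u(h) = -(0 + h)*4/9 = -h*4/9 = -4*h/9)
r(T) = -8/9 (r(T) = -4*(0 + 2)/9 = -4/9*2 = -8/9)
r(z(-4, 3))/a(28, 293) = -8/9/162 = -8/9*1/162 = -4/729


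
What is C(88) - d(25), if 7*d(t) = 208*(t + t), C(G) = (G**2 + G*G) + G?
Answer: 98632/7 ≈ 14090.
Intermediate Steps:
C(G) = G + 2*G**2 (C(G) = (G**2 + G**2) + G = 2*G**2 + G = G + 2*G**2)
d(t) = 416*t/7 (d(t) = (208*(t + t))/7 = (208*(2*t))/7 = (416*t)/7 = 416*t/7)
C(88) - d(25) = 88*(1 + 2*88) - 416*25/7 = 88*(1 + 176) - 1*10400/7 = 88*177 - 10400/7 = 15576 - 10400/7 = 98632/7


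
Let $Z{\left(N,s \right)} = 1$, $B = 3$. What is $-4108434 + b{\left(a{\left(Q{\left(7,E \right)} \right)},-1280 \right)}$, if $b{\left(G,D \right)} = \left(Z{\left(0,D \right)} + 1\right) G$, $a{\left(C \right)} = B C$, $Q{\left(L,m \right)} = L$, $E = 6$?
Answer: $-4108392$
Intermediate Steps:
$a{\left(C \right)} = 3 C$
$b{\left(G,D \right)} = 2 G$ ($b{\left(G,D \right)} = \left(1 + 1\right) G = 2 G$)
$-4108434 + b{\left(a{\left(Q{\left(7,E \right)} \right)},-1280 \right)} = -4108434 + 2 \cdot 3 \cdot 7 = -4108434 + 2 \cdot 21 = -4108434 + 42 = -4108392$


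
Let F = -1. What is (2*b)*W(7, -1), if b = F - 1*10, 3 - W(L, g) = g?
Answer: -88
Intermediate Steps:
W(L, g) = 3 - g
b = -11 (b = -1 - 1*10 = -1 - 10 = -11)
(2*b)*W(7, -1) = (2*(-11))*(3 - 1*(-1)) = -22*(3 + 1) = -22*4 = -88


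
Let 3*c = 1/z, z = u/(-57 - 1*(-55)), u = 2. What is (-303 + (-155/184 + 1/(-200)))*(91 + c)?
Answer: -47521732/1725 ≈ -27549.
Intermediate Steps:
z = -1 (z = 2/(-57 - 1*(-55)) = 2/(-57 + 55) = 2/(-2) = 2*(-1/2) = -1)
c = -1/3 (c = (1/3)/(-1) = (1/3)*(-1) = -1/3 ≈ -0.33333)
(-303 + (-155/184 + 1/(-200)))*(91 + c) = (-303 + (-155/184 + 1/(-200)))*(91 - 1/3) = (-303 + (-155*1/184 + 1*(-1/200)))*(272/3) = (-303 + (-155/184 - 1/200))*(272/3) = (-303 - 1949/2300)*(272/3) = -698849/2300*272/3 = -47521732/1725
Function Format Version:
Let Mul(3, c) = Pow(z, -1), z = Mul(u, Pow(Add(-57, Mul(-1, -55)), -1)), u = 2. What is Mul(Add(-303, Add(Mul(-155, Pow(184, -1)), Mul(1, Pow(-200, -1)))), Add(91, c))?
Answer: Rational(-47521732, 1725) ≈ -27549.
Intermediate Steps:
z = -1 (z = Mul(2, Pow(Add(-57, Mul(-1, -55)), -1)) = Mul(2, Pow(Add(-57, 55), -1)) = Mul(2, Pow(-2, -1)) = Mul(2, Rational(-1, 2)) = -1)
c = Rational(-1, 3) (c = Mul(Rational(1, 3), Pow(-1, -1)) = Mul(Rational(1, 3), -1) = Rational(-1, 3) ≈ -0.33333)
Mul(Add(-303, Add(Mul(-155, Pow(184, -1)), Mul(1, Pow(-200, -1)))), Add(91, c)) = Mul(Add(-303, Add(Mul(-155, Pow(184, -1)), Mul(1, Pow(-200, -1)))), Add(91, Rational(-1, 3))) = Mul(Add(-303, Add(Mul(-155, Rational(1, 184)), Mul(1, Rational(-1, 200)))), Rational(272, 3)) = Mul(Add(-303, Add(Rational(-155, 184), Rational(-1, 200))), Rational(272, 3)) = Mul(Add(-303, Rational(-1949, 2300)), Rational(272, 3)) = Mul(Rational(-698849, 2300), Rational(272, 3)) = Rational(-47521732, 1725)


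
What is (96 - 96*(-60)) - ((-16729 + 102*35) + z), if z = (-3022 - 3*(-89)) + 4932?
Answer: 16838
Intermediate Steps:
z = 2177 (z = (-3022 + 267) + 4932 = -2755 + 4932 = 2177)
(96 - 96*(-60)) - ((-16729 + 102*35) + z) = (96 - 96*(-60)) - ((-16729 + 102*35) + 2177) = (96 + 5760) - ((-16729 + 3570) + 2177) = 5856 - (-13159 + 2177) = 5856 - 1*(-10982) = 5856 + 10982 = 16838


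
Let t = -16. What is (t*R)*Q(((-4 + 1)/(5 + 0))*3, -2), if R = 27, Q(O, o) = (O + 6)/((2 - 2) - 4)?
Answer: 2268/5 ≈ 453.60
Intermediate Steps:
Q(O, o) = -3/2 - O/4 (Q(O, o) = (6 + O)/(0 - 4) = (6 + O)/(-4) = (6 + O)*(-¼) = -3/2 - O/4)
(t*R)*Q(((-4 + 1)/(5 + 0))*3, -2) = (-16*27)*(-3/2 - (-4 + 1)/(5 + 0)*3/4) = -432*(-3/2 - (-3/5)*3/4) = -432*(-3/2 - (-3*⅕)*3/4) = -432*(-3/2 - (-3)*3/20) = -432*(-3/2 - ¼*(-9/5)) = -432*(-3/2 + 9/20) = -432*(-21/20) = 2268/5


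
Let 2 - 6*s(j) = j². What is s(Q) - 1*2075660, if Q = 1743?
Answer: -15492007/6 ≈ -2.5820e+6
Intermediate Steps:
s(j) = ⅓ - j²/6
s(Q) - 1*2075660 = (⅓ - ⅙*1743²) - 1*2075660 = (⅓ - ⅙*3038049) - 2075660 = (⅓ - 1012683/2) - 2075660 = -3038047/6 - 2075660 = -15492007/6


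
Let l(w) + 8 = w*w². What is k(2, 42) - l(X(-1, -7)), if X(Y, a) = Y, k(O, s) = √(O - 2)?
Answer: 9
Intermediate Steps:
k(O, s) = √(-2 + O)
l(w) = -8 + w³ (l(w) = -8 + w*w² = -8 + w³)
k(2, 42) - l(X(-1, -7)) = √(-2 + 2) - (-8 + (-1)³) = √0 - (-8 - 1) = 0 - 1*(-9) = 0 + 9 = 9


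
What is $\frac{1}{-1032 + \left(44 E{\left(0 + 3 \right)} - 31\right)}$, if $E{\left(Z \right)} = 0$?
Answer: $- \frac{1}{1063} \approx -0.00094073$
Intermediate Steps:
$\frac{1}{-1032 + \left(44 E{\left(0 + 3 \right)} - 31\right)} = \frac{1}{-1032 + \left(44 \cdot 0 - 31\right)} = \frac{1}{-1032 + \left(0 - 31\right)} = \frac{1}{-1032 - 31} = \frac{1}{-1063} = - \frac{1}{1063}$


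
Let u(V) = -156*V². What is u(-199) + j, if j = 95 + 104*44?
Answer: -6173085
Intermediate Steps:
j = 4671 (j = 95 + 4576 = 4671)
u(-199) + j = -156*(-199)² + 4671 = -156*39601 + 4671 = -6177756 + 4671 = -6173085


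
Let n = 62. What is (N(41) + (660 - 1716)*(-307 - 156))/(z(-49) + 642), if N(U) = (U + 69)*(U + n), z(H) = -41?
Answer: 500258/601 ≈ 832.38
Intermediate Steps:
N(U) = (62 + U)*(69 + U) (N(U) = (U + 69)*(U + 62) = (69 + U)*(62 + U) = (62 + U)*(69 + U))
(N(41) + (660 - 1716)*(-307 - 156))/(z(-49) + 642) = ((4278 + 41**2 + 131*41) + (660 - 1716)*(-307 - 156))/(-41 + 642) = ((4278 + 1681 + 5371) - 1056*(-463))/601 = (11330 + 488928)*(1/601) = 500258*(1/601) = 500258/601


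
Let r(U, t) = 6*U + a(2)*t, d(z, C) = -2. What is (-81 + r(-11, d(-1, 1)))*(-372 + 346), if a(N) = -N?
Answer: 3718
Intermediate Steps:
r(U, t) = -2*t + 6*U (r(U, t) = 6*U + (-1*2)*t = 6*U - 2*t = -2*t + 6*U)
(-81 + r(-11, d(-1, 1)))*(-372 + 346) = (-81 + (-2*(-2) + 6*(-11)))*(-372 + 346) = (-81 + (4 - 66))*(-26) = (-81 - 62)*(-26) = -143*(-26) = 3718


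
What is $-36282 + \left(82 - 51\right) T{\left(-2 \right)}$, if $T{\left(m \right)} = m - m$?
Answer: $-36282$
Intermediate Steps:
$T{\left(m \right)} = 0$
$-36282 + \left(82 - 51\right) T{\left(-2 \right)} = -36282 + \left(82 - 51\right) 0 = -36282 + 31 \cdot 0 = -36282 + 0 = -36282$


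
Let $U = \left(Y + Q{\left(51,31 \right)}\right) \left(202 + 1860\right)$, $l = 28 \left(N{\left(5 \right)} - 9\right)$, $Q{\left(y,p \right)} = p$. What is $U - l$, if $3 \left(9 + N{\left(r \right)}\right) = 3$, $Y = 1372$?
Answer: $2893462$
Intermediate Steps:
$N{\left(r \right)} = -8$ ($N{\left(r \right)} = -9 + \frac{1}{3} \cdot 3 = -9 + 1 = -8$)
$l = -476$ ($l = 28 \left(-8 - 9\right) = 28 \left(-17\right) = -476$)
$U = 2892986$ ($U = \left(1372 + 31\right) \left(202 + 1860\right) = 1403 \cdot 2062 = 2892986$)
$U - l = 2892986 - -476 = 2892986 + 476 = 2893462$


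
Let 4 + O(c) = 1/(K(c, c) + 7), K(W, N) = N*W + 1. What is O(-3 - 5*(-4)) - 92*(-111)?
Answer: 3031777/297 ≈ 10208.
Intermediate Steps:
K(W, N) = 1 + N*W
O(c) = -4 + 1/(8 + c²) (O(c) = -4 + 1/((1 + c*c) + 7) = -4 + 1/((1 + c²) + 7) = -4 + 1/(8 + c²))
O(-3 - 5*(-4)) - 92*(-111) = (-31 - 4*(-3 - 5*(-4))²)/(8 + (-3 - 5*(-4))²) - 92*(-111) = (-31 - 4*(-3 + 20)²)/(8 + (-3 + 20)²) + 10212 = (-31 - 4*17²)/(8 + 17²) + 10212 = (-31 - 4*289)/(8 + 289) + 10212 = (-31 - 1156)/297 + 10212 = (1/297)*(-1187) + 10212 = -1187/297 + 10212 = 3031777/297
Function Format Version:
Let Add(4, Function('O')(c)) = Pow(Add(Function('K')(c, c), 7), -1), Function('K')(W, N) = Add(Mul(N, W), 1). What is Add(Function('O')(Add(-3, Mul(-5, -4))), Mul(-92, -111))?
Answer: Rational(3031777, 297) ≈ 10208.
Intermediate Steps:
Function('K')(W, N) = Add(1, Mul(N, W))
Function('O')(c) = Add(-4, Pow(Add(8, Pow(c, 2)), -1)) (Function('O')(c) = Add(-4, Pow(Add(Add(1, Mul(c, c)), 7), -1)) = Add(-4, Pow(Add(Add(1, Pow(c, 2)), 7), -1)) = Add(-4, Pow(Add(8, Pow(c, 2)), -1)))
Add(Function('O')(Add(-3, Mul(-5, -4))), Mul(-92, -111)) = Add(Mul(Pow(Add(8, Pow(Add(-3, Mul(-5, -4)), 2)), -1), Add(-31, Mul(-4, Pow(Add(-3, Mul(-5, -4)), 2)))), Mul(-92, -111)) = Add(Mul(Pow(Add(8, Pow(Add(-3, 20), 2)), -1), Add(-31, Mul(-4, Pow(Add(-3, 20), 2)))), 10212) = Add(Mul(Pow(Add(8, Pow(17, 2)), -1), Add(-31, Mul(-4, Pow(17, 2)))), 10212) = Add(Mul(Pow(Add(8, 289), -1), Add(-31, Mul(-4, 289))), 10212) = Add(Mul(Pow(297, -1), Add(-31, -1156)), 10212) = Add(Mul(Rational(1, 297), -1187), 10212) = Add(Rational(-1187, 297), 10212) = Rational(3031777, 297)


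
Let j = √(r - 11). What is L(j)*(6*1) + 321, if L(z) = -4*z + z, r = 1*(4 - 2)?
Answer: 321 - 54*I ≈ 321.0 - 54.0*I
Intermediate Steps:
r = 2 (r = 1*2 = 2)
j = 3*I (j = √(2 - 11) = √(-9) = 3*I ≈ 3.0*I)
L(z) = -3*z
L(j)*(6*1) + 321 = (-9*I)*(6*1) + 321 = -9*I*6 + 321 = -54*I + 321 = 321 - 54*I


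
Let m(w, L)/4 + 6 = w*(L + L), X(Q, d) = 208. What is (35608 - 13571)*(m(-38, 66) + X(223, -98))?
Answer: -438095560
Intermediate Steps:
m(w, L) = -24 + 8*L*w (m(w, L) = -24 + 4*(w*(L + L)) = -24 + 4*(w*(2*L)) = -24 + 4*(2*L*w) = -24 + 8*L*w)
(35608 - 13571)*(m(-38, 66) + X(223, -98)) = (35608 - 13571)*((-24 + 8*66*(-38)) + 208) = 22037*((-24 - 20064) + 208) = 22037*(-20088 + 208) = 22037*(-19880) = -438095560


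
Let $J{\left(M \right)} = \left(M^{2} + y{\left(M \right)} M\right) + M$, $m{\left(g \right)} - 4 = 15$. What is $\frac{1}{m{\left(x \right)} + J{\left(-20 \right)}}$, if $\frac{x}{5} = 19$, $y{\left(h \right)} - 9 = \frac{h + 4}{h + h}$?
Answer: $\frac{1}{211} \approx 0.0047393$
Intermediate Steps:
$y{\left(h \right)} = 9 + \frac{4 + h}{2 h}$ ($y{\left(h \right)} = 9 + \frac{h + 4}{h + h} = 9 + \frac{4 + h}{2 h}$)
$x = 95$ ($x = 5 \cdot 19 = 95$)
$m{\left(g \right)} = 19$ ($m{\left(g \right)} = 4 + 15 = 19$)
$J{\left(M \right)} = M + M^{2} + M \left(\frac{19}{2} + \frac{2}{M}\right)$ ($J{\left(M \right)} = \left(M^{2} + \left(\frac{19}{2} + \frac{2}{M}\right) M\right) + M = \left(M^{2} + M \left(\frac{19}{2} + \frac{2}{M}\right)\right) + M = M + M^{2} + M \left(\frac{19}{2} + \frac{2}{M}\right)$)
$\frac{1}{m{\left(x \right)} + J{\left(-20 \right)}} = \frac{1}{19 + \left(2 + \left(-20\right)^{2} + \frac{21}{2} \left(-20\right)\right)} = \frac{1}{19 + \left(2 + 400 - 210\right)} = \frac{1}{19 + 192} = \frac{1}{211}$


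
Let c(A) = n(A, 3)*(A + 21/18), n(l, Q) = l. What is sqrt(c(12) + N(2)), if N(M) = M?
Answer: 4*sqrt(10) ≈ 12.649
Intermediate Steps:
c(A) = A*(7/6 + A) (c(A) = A*(A + 21/18) = A*(A + 21*(1/18)) = A*(A + 7/6) = A*(7/6 + A))
sqrt(c(12) + N(2)) = sqrt((1/6)*12*(7 + 6*12) + 2) = sqrt((1/6)*12*(7 + 72) + 2) = sqrt((1/6)*12*79 + 2) = sqrt(158 + 2) = sqrt(160) = 4*sqrt(10)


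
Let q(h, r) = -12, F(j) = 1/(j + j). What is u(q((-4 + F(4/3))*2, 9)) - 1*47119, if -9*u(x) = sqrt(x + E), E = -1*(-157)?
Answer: -47119 - sqrt(145)/9 ≈ -47120.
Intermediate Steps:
F(j) = 1/(2*j)
E = 157
u(x) = -sqrt(157 + x)/9 (u(x) = -sqrt(x + 157)/9 = -sqrt(157 + x)/9)
u(q((-4 + F(4/3))*2, 9)) - 1*47119 = -sqrt(157 - 12)/9 - 1*47119 = -sqrt(145)/9 - 47119 = -47119 - sqrt(145)/9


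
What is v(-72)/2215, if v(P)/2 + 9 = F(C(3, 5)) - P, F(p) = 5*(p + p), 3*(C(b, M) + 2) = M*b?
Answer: 186/2215 ≈ 0.083973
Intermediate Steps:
C(b, M) = -2 + M*b/3 (C(b, M) = -2 + (M*b)/3 = -2 + M*b/3)
F(p) = 10*p (F(p) = 5*(2*p) = 10*p)
v(P) = 42 - 2*P (v(P) = -18 + 2*(10*(-2 + (1/3)*5*3) - P) = -18 + 2*(10*(-2 + 5) - P) = -18 + 2*(10*3 - P) = -18 + 2*(30 - P) = -18 + (60 - 2*P) = 42 - 2*P)
v(-72)/2215 = (42 - 2*(-72))/2215 = (42 + 144)*(1/2215) = 186*(1/2215) = 186/2215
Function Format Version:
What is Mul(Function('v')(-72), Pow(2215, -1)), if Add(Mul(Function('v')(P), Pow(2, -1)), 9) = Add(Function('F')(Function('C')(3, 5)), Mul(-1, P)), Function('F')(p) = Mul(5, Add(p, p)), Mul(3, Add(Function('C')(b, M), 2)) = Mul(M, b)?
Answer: Rational(186, 2215) ≈ 0.083973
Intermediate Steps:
Function('C')(b, M) = Add(-2, Mul(Rational(1, 3), M, b)) (Function('C')(b, M) = Add(-2, Mul(Rational(1, 3), Mul(M, b))) = Add(-2, Mul(Rational(1, 3), M, b)))
Function('F')(p) = Mul(10, p) (Function('F')(p) = Mul(5, Mul(2, p)) = Mul(10, p))
Function('v')(P) = Add(42, Mul(-2, P)) (Function('v')(P) = Add(-18, Mul(2, Add(Mul(10, Add(-2, Mul(Rational(1, 3), 5, 3))), Mul(-1, P)))) = Add(-18, Mul(2, Add(Mul(10, Add(-2, 5)), Mul(-1, P)))) = Add(-18, Mul(2, Add(Mul(10, 3), Mul(-1, P)))) = Add(-18, Mul(2, Add(30, Mul(-1, P)))) = Add(-18, Add(60, Mul(-2, P))) = Add(42, Mul(-2, P)))
Mul(Function('v')(-72), Pow(2215, -1)) = Mul(Add(42, Mul(-2, -72)), Pow(2215, -1)) = Mul(Add(42, 144), Rational(1, 2215)) = Mul(186, Rational(1, 2215)) = Rational(186, 2215)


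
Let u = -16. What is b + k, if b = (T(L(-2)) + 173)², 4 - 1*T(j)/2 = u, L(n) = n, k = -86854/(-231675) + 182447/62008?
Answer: 651805251606157/14365703400 ≈ 45372.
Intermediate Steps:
k = 47654051557/14365703400 (k = -86854*(-1/231675) + 182447*(1/62008) = 86854/231675 + 182447/62008 = 47654051557/14365703400 ≈ 3.3172)
T(j) = 40 (T(j) = 8 - 2*(-16) = 8 + 32 = 40)
b = 45369 (b = (40 + 173)² = 213² = 45369)
b + k = 45369 + 47654051557/14365703400 = 651805251606157/14365703400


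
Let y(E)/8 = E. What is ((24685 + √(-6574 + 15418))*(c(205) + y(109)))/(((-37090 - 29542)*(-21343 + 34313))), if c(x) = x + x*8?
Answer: -13413829/172843408 - 2717*√2211/432108520 ≈ -0.077902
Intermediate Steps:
y(E) = 8*E
c(x) = 9*x (c(x) = x + 8*x = 9*x)
((24685 + √(-6574 + 15418))*(c(205) + y(109)))/(((-37090 - 29542)*(-21343 + 34313))) = ((24685 + √(-6574 + 15418))*(9*205 + 8*109))/(((-37090 - 29542)*(-21343 + 34313))) = ((24685 + √8844)*(1845 + 872))/((-66632*12970)) = ((24685 + 2*√2211)*2717)/(-864217040) = (67069145 + 5434*√2211)*(-1/864217040) = -13413829/172843408 - 2717*√2211/432108520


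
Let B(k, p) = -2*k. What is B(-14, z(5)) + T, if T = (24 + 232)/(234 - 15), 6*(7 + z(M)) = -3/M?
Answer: 6388/219 ≈ 29.169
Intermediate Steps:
z(M) = -7 - 1/(2*M) (z(M) = -7 + (-3/M)/6 = -7 - 1/(2*M))
T = 256/219 ≈ 1.1689
B(-14, z(5)) + T = -2*(-14) + 256/219 = 28 + 256/219 = 6388/219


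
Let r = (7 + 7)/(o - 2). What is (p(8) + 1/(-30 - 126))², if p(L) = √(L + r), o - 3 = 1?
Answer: 365041/24336 - √15/78 ≈ 14.950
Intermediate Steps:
o = 4 (o = 3 + 1 = 4)
r = 7 (r = (7 + 7)/(4 - 2) = 14/2 = 14*(½) = 7)
p(L) = √(7 + L) (p(L) = √(L + 7) = √(7 + L))
(p(8) + 1/(-30 - 126))² = (√(7 + 8) + 1/(-30 - 126))² = (√15 + 1/(-156))² = (√15 - 1/156)² = (-1/156 + √15)²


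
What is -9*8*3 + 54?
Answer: -162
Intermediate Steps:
-9*8*3 + 54 = -72*3 + 54 = -216 + 54 = -162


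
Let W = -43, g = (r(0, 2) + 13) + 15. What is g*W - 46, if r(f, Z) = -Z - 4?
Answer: -992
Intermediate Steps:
r(f, Z) = -4 - Z
g = 22 (g = ((-4 - 1*2) + 13) + 15 = ((-4 - 2) + 13) + 15 = (-6 + 13) + 15 = 7 + 15 = 22)
g*W - 46 = 22*(-43) - 46 = -946 - 46 = -992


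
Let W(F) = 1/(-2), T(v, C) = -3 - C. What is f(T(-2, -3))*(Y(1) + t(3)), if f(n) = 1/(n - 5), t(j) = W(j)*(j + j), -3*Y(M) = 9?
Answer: 6/5 ≈ 1.2000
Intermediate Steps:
Y(M) = -3 (Y(M) = -⅓*9 = -3)
W(F) = -½
t(j) = -j (t(j) = -(j + j)/2 = -j)
f(n) = 1/(-5 + n)
f(T(-2, -3))*(Y(1) + t(3)) = (-3 - 1*3)/(-5 + (-3 - 1*(-3))) = (-3 - 3)/(-5 + (-3 + 3)) = -6/(-5 + 0) = -6/(-5) = -⅕*(-6) = 6/5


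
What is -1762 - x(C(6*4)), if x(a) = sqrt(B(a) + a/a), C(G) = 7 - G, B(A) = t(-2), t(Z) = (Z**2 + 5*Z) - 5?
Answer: -1762 - I*sqrt(10) ≈ -1762.0 - 3.1623*I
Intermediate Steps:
t(Z) = -5 + Z**2 + 5*Z
B(A) = -11 (B(A) = -5 + (-2)**2 + 5*(-2) = -5 + 4 - 10 = -11)
x(a) = I*sqrt(10) (x(a) = sqrt(-11 + a/a) = sqrt(-11 + 1) = sqrt(-10) = I*sqrt(10))
-1762 - x(C(6*4)) = -1762 - I*sqrt(10)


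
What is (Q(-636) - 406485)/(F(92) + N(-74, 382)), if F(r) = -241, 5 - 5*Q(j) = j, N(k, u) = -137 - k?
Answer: 13367/10 ≈ 1336.7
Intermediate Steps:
Q(j) = 1 - j/5
(Q(-636) - 406485)/(F(92) + N(-74, 382)) = ((1 - 1/5*(-636)) - 406485)/(-241 + (-137 - 1*(-74))) = ((1 + 636/5) - 406485)/(-241 + (-137 + 74)) = (641/5 - 406485)/(-241 - 63) = -2031784/5/(-304) = -2031784/5*(-1/304) = 13367/10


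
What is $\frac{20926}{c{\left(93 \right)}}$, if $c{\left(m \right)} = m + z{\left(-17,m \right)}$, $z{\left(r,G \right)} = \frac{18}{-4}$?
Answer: $\frac{41852}{177} \approx 236.45$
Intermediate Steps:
$z{\left(r,G \right)} = - \frac{9}{2}$ ($z{\left(r,G \right)} = 18 \left(- \frac{1}{4}\right) = - \frac{9}{2}$)
$c{\left(m \right)} = - \frac{9}{2} + m$ ($c{\left(m \right)} = m - \frac{9}{2} = - \frac{9}{2} + m$)
$\frac{20926}{c{\left(93 \right)}} = \frac{20926}{- \frac{9}{2} + 93} = \frac{20926}{\frac{177}{2}} = 20926 \cdot \frac{2}{177} = \frac{41852}{177}$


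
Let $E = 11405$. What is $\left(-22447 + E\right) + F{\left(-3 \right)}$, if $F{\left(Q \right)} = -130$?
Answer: $-11172$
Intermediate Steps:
$\left(-22447 + E\right) + F{\left(-3 \right)} = \left(-22447 + 11405\right) - 130 = -11042 - 130 = -11172$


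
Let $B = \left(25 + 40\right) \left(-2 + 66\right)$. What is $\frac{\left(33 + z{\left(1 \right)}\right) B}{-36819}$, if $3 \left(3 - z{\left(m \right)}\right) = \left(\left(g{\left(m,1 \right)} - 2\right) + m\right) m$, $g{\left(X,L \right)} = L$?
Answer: $- \frac{16640}{4091} \approx -4.0675$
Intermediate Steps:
$B = 4160$ ($B = 65 \cdot 64 = 4160$)
$z{\left(m \right)} = 3 - \frac{m \left(-1 + m\right)}{3}$ ($z{\left(m \right)} = 3 - \frac{\left(\left(1 - 2\right) + m\right) m}{3} = 3 - \frac{\left(-1 + m\right) m}{3} = 3 - \frac{m \left(-1 + m\right)}{3}$)
$\frac{\left(33 + z{\left(1 \right)}\right) B}{-36819} = \frac{\left(33 + \left(3 - \frac{1^{2}}{3} + \frac{1}{3} \cdot 1\right)\right) 4160}{-36819} = \left(33 + \left(3 - \frac{1}{3} + \frac{1}{3}\right)\right) 4160 \left(- \frac{1}{36819}\right) = \left(33 + 3\right) 4160 \left(- \frac{1}{36819}\right) = 36 \cdot 4160 \left(- \frac{1}{36819}\right) = 149760 \left(- \frac{1}{36819}\right) = - \frac{16640}{4091}$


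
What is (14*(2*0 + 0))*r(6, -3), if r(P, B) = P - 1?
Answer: 0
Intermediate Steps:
r(P, B) = -1 + P
(14*(2*0 + 0))*r(6, -3) = (14*(2*0 + 0))*(-1 + 6) = (14*(0 + 0))*5 = (14*0)*5 = 0*5 = 0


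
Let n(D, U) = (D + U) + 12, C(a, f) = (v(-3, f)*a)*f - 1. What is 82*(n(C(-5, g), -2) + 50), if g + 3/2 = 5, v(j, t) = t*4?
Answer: -15252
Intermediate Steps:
v(j, t) = 4*t
g = 7/2 (g = -3/2 + 5 = 7/2 ≈ 3.5000)
C(a, f) = -1 + 4*a*f**2 (C(a, f) = ((4*f)*a)*f - 1 = (4*a*f)*f - 1 = 4*a*f**2 - 1 = -1 + 4*a*f**2)
n(D, U) = 12 + D + U
82*(n(C(-5, g), -2) + 50) = 82*((12 + (-1 + 4*(-5)*(7/2)**2) - 2) + 50) = 82*((12 + (-1 + 4*(-5)*(49/4)) - 2) + 50) = 82*((12 + (-1 - 245) - 2) + 50) = 82*((12 - 246 - 2) + 50) = 82*(-236 + 50) = 82*(-186) = -15252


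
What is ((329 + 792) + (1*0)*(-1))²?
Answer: 1256641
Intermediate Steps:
((329 + 792) + (1*0)*(-1))² = (1121 + 0*(-1))² = (1121 + 0)² = 1121² = 1256641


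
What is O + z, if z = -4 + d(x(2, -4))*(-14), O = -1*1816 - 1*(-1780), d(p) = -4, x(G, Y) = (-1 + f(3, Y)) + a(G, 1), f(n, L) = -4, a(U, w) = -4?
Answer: 16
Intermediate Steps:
x(G, Y) = -9 (x(G, Y) = (-1 - 4) - 4 = -5 - 4 = -9)
O = -36 (O = -1816 + 1780 = -36)
z = 52 (z = -4 - 4*(-14) = -4 + 56 = 52)
O + z = -36 + 52 = 16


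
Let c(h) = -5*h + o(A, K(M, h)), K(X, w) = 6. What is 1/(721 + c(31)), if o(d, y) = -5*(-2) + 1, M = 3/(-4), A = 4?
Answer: 1/577 ≈ 0.0017331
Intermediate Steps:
M = -3/4 (M = 3*(-1/4) = -3/4 ≈ -0.75000)
o(d, y) = 11 (o(d, y) = 10 + 1 = 11)
c(h) = 11 - 5*h (c(h) = -5*h + 11 = 11 - 5*h)
1/(721 + c(31)) = 1/(721 + (11 - 5*31)) = 1/(721 + (11 - 155)) = 1/(721 - 144) = 1/577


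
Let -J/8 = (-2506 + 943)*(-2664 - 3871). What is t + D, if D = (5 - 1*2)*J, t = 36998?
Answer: -245103922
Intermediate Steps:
J = -81713640 (J = -8*(-2506 + 943)*(-2664 - 3871) = -(-12504)*(-6535) = -8*10214205 = -81713640)
D = -245140920 (D = (5 - 1*2)*(-81713640) = (5 - 2)*(-81713640) = 3*(-81713640) = -245140920)
t + D = 36998 - 245140920 = -245103922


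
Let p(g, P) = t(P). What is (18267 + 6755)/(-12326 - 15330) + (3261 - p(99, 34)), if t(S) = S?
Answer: 44610445/13828 ≈ 3226.1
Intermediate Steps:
p(g, P) = P
(18267 + 6755)/(-12326 - 15330) + (3261 - p(99, 34)) = (18267 + 6755)/(-12326 - 15330) + (3261 - 1*34) = 25022/(-27656) + (3261 - 34) = 25022*(-1/27656) + 3227 = -12511/13828 + 3227 = 44610445/13828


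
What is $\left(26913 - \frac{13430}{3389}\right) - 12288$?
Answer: $\frac{49550695}{3389} \approx 14621.0$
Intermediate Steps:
$\left(26913 - \frac{13430}{3389}\right) - 12288 = \frac{91194727}{3389} - 12288 = \frac{49550695}{3389}$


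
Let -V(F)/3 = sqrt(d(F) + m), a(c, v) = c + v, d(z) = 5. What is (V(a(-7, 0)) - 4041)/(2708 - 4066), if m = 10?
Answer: 4041/1358 + 3*sqrt(15)/1358 ≈ 2.9843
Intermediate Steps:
V(F) = -3*sqrt(15) (V(F) = -3*sqrt(5 + 10) = -3*sqrt(15))
(V(a(-7, 0)) - 4041)/(2708 - 4066) = (-3*sqrt(15) - 4041)/(2708 - 4066) = (-4041 - 3*sqrt(15))/(-1358) = (-4041 - 3*sqrt(15))*(-1/1358) = 4041/1358 + 3*sqrt(15)/1358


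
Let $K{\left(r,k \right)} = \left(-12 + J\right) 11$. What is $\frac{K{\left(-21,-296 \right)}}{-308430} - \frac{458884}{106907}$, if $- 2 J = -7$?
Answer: $- \frac{283047192631}{65946652020} \approx -4.2921$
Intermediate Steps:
$J = \frac{7}{2}$ ($J = \left(- \frac{1}{2}\right) \left(-7\right) = \frac{7}{2} \approx 3.5$)
$K{\left(r,k \right)} = - \frac{187}{2}$ ($K{\left(r,k \right)} = \left(-12 + \frac{7}{2}\right) 11 = \left(- \frac{17}{2}\right) 11 = - \frac{187}{2}$)
$\frac{K{\left(-21,-296 \right)}}{-308430} - \frac{458884}{106907} = - \frac{187}{2 \left(-308430\right)} - \frac{458884}{106907} = \left(- \frac{187}{2}\right) \left(- \frac{1}{308430}\right) - \frac{458884}{106907} = \frac{187}{616860} - \frac{458884}{106907} = - \frac{283047192631}{65946652020}$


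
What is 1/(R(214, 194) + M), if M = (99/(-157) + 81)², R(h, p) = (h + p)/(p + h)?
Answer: 24649/159238573 ≈ 0.00015479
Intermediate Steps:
R(h, p) = 1 (R(h, p) = (h + p)/(h + p) = 1)
M = 159213924/24649 (M = (99*(-1/157) + 81)² = (-99/157 + 81)² = (12618/157)² = 159213924/24649 ≈ 6459.2)
1/(R(214, 194) + M) = 1/(1 + 159213924/24649) = 1/(159238573/24649) = 24649/159238573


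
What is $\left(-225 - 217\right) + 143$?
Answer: $-299$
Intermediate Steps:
$\left(-225 - 217\right) + 143 = -442 + 143 = -299$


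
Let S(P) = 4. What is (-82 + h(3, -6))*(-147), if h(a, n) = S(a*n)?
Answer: 11466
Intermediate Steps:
h(a, n) = 4
(-82 + h(3, -6))*(-147) = (-82 + 4)*(-147) = -78*(-147) = 11466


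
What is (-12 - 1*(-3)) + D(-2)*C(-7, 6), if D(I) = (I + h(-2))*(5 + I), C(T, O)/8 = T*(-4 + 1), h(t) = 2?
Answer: -9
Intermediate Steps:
C(T, O) = -24*T (C(T, O) = 8*(T*(-4 + 1)) = 8*(T*(-3)) = 8*(-3*T) = -24*T)
D(I) = (2 + I)*(5 + I) (D(I) = (I + 2)*(5 + I) = (2 + I)*(5 + I))
(-12 - 1*(-3)) + D(-2)*C(-7, 6) = (-12 - 1*(-3)) + (10 + (-2)² + 7*(-2))*(-24*(-7)) = (-12 + 3) + (10 + 4 - 14)*168 = -9 + 0*168 = -9 + 0 = -9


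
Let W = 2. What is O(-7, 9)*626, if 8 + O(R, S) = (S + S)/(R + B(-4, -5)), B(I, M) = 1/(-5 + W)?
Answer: -71990/11 ≈ -6544.5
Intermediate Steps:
B(I, M) = -⅓ (B(I, M) = 1/(-5 + 2) = 1/(-3) = -⅓)
O(R, S) = -8 + 2*S/(-⅓ + R) (O(R, S) = -8 + (S + S)/(R - ⅓) = -8 + (2*S)/(-⅓ + R) = -8 + 2*S/(-⅓ + R))
O(-7, 9)*626 = (2*(4 - 12*(-7) + 3*9)/(-1 + 3*(-7)))*626 = (2*(4 + 84 + 27)/(-1 - 21))*626 = (2*115/(-22))*626 = (2*(-1/22)*115)*626 = -115/11*626 = -71990/11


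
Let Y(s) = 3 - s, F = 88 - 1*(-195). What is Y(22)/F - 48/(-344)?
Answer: 881/12169 ≈ 0.072397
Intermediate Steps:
F = 283 (F = 88 + 195 = 283)
Y(22)/F - 48/(-344) = (3 - 1*22)/283 - 48/(-344) = (3 - 22)*(1/283) - 48*(-1/344) = -19*1/283 + 6/43 = -19/283 + 6/43 = 881/12169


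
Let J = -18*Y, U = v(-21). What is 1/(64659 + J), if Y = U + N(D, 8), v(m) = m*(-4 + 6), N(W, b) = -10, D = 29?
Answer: 1/65595 ≈ 1.5245e-5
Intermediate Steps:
v(m) = 2*m (v(m) = m*2 = 2*m)
U = -42 (U = 2*(-21) = -42)
Y = -52 (Y = -42 - 10 = -52)
J = 936 (J = -18*(-52) = 936)
1/(64659 + J) = 1/(64659 + 936) = 1/65595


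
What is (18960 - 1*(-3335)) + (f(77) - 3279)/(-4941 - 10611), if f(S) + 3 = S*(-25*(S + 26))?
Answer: 346933397/15552 ≈ 22308.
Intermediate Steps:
f(S) = -3 + S*(-650 - 25*S) (f(S) = -3 + S*(-25*(S + 26)) = -3 + S*(-25*(26 + S)) = -3 + S*(-650 - 25*S))
(18960 - 1*(-3335)) + (f(77) - 3279)/(-4941 - 10611) = (18960 - 1*(-3335)) + ((-3 - 650*77 - 25*77²) - 3279)/(-4941 - 10611) = (18960 + 3335) + ((-3 - 50050 - 25*5929) - 3279)/(-15552) = 22295 + ((-3 - 50050 - 148225) - 3279)*(-1/15552) = 22295 + (-198278 - 3279)*(-1/15552) = 22295 - 201557*(-1/15552) = 22295 + 201557/15552 = 346933397/15552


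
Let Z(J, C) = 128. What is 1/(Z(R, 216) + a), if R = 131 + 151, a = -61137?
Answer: -1/61009 ≈ -1.6391e-5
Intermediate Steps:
R = 282
1/(Z(R, 216) + a) = 1/(128 - 61137) = 1/(-61009) = -1/61009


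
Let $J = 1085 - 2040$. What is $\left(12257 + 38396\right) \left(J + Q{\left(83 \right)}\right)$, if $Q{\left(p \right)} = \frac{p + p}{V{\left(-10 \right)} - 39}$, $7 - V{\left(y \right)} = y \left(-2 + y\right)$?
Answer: $- \frac{3680598939}{76} \approx -4.8429 \cdot 10^{7}$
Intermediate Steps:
$V{\left(y \right)} = 7 - y \left(-2 + y\right)$
$J = -955$ ($J = 1085 - 2040 = -955$)
$Q{\left(p \right)} = - \frac{p}{76}$ ($Q{\left(p \right)} = \frac{p + p}{\left(7 - \left(-10\right)^{2} + 2 \left(-10\right)\right) - 39} = \frac{2 p}{\left(7 - 100 - 20\right) - 39} = \frac{2 p}{-113 - 39} = \frac{2 p}{-152} = 2 p \left(- \frac{1}{152}\right) = - \frac{p}{76}$)
$\left(12257 + 38396\right) \left(J + Q{\left(83 \right)}\right) = \left(12257 + 38396\right) \left(-955 - \frac{83}{76}\right) = 50653 \left(-955 - \frac{83}{76}\right) = 50653 \left(- \frac{72663}{76}\right) = - \frac{3680598939}{76}$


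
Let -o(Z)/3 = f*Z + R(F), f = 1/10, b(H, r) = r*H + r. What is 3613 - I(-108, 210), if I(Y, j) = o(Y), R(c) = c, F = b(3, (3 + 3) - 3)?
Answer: 18083/5 ≈ 3616.6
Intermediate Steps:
b(H, r) = r + H*r (b(H, r) = H*r + r = r + H*r)
F = 12 (F = ((3 + 3) - 3)*(1 + 3) = (6 - 3)*4 = 3*4 = 12)
f = 1/10 ≈ 0.10000
o(Z) = -36 - 3*Z/10 (o(Z) = -3*(Z/10 + 12) = -3*(12 + Z/10) = -36 - 3*Z/10)
I(Y, j) = -36 - 3*Y/10
3613 - I(-108, 210) = 3613 - (-36 - 3/10*(-108)) = 3613 - (-36 + 162/5) = 3613 - 1*(-18/5) = 3613 + 18/5 = 18083/5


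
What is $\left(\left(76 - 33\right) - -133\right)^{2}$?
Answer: $30976$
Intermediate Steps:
$\left(\left(76 - 33\right) - -133\right)^{2} = \left(\left(76 - 33\right) + 133\right)^{2} = \left(43 + 133\right)^{2} = 176^{2} = 30976$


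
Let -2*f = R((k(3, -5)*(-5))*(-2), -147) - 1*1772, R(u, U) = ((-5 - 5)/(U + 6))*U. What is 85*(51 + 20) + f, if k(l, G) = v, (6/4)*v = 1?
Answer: 325532/47 ≈ 6926.2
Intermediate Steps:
v = ⅔ (v = (⅔)*1 = ⅔ ≈ 0.66667)
k(l, G) = ⅔
R(u, U) = -10*U/(6 + U) (R(u, U) = (-10/(6 + U))*U = -10*U/(6 + U))
f = 41887/47 (f = -(-10*(-147)/(6 - 147) - 1*1772)/2 = -(-10*(-147)/(-141) - 1772)/2 = -(-10*(-147)*(-1/141) - 1772)/2 = -(-490/47 - 1772)/2 = -½*(-83774/47) = 41887/47 ≈ 891.21)
85*(51 + 20) + f = 85*(51 + 20) + 41887/47 = 85*71 + 41887/47 = 6035 + 41887/47 = 325532/47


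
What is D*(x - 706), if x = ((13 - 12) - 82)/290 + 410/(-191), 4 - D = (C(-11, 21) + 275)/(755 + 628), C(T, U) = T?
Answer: -34452466258/12767395 ≈ -2698.5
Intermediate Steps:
D = 1756/461 (D = 4 - (-11 + 275)/(755 + 628) = 4 - 264/1383 = 4 - 1*88/461 = 4 - 88/461 = 1756/461 ≈ 3.8091)
x = -134371/55390 (x = (1 - 82)*(1/290) + 410*(-1/191) = -81*1/290 - 410/191 = -81/290 - 410/191 = -134371/55390 ≈ -2.4259)
D*(x - 706) = 1756*(-134371/55390 - 706)/461 = (1756/461)*(-39239711/55390) = -34452466258/12767395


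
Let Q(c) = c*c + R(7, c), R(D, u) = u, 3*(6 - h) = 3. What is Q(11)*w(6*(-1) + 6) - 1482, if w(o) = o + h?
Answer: -822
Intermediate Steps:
h = 5 (h = 6 - 1/3*3 = 6 - 1 = 5)
Q(c) = c + c**2 (Q(c) = c*c + c = c**2 + c = c + c**2)
w(o) = 5 + o (w(o) = o + 5 = 5 + o)
Q(11)*w(6*(-1) + 6) - 1482 = (11*(1 + 11))*(5 + (6*(-1) + 6)) - 1482 = (11*12)*(5 + (-6 + 6)) - 1482 = 132*(5 + 0) - 1482 = 132*5 - 1482 = 660 - 1482 = -822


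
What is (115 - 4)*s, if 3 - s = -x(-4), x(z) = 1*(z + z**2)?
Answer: 1665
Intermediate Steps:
x(z) = z + z**2
s = 15 (s = 3 - (-1)*(-4*(1 - 4)) = 3 - (-1)*(-4*(-3)) = 3 - (-1)*12 = 3 - 1*(-12) = 3 + 12 = 15)
(115 - 4)*s = (115 - 4)*15 = 111*15 = 1665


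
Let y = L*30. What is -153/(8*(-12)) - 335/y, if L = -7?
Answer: 2143/672 ≈ 3.1890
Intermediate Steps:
y = -210 (y = -7*30 = -210)
-153/(8*(-12)) - 335/y = -153/(8*(-12)) - 335/(-210) = -153/(-96) - 335*(-1/210) = -153*(-1/96) + 67/42 = 51/32 + 67/42 = 2143/672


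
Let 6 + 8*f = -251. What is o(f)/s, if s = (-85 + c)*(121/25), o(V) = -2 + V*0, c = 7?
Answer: 25/4719 ≈ 0.0052977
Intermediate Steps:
f = -257/8 (f = -¾ + (⅛)*(-251) = -¾ - 251/8 = -257/8 ≈ -32.125)
o(V) = -2 (o(V) = -2 + 0 = -2)
s = -9438/25 (s = (-85 + 7)*(121/25) = -9438/25 ≈ -377.52)
o(f)/s = -2/(-9438/25) = -2*(-25/9438) = 25/4719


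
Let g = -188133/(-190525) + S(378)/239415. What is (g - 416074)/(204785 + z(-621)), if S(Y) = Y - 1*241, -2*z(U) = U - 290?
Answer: -7591592097683452/3744780634774575 ≈ -2.0272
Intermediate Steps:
z(U) = 145 - U/2 (z(U) = -(U - 290)/2 = -(-290 + U)/2 = 145 - U/2)
S(Y) = -241 + Y (S(Y) = Y - 241 = -241 + Y)
g = 9013592824/9122908575 (g = -188133/(-190525) + (-241 + 378)/239415 = -188133*(-1/190525) + 137*(1/239415) = 188133/190525 + 137/239415 = 9013592824/9122908575 ≈ 0.98802)
(g - 416074)/(204785 + z(-621)) = (9013592824/9122908575 - 416074)/(204785 + (145 - ½*(-621))) = -3795796048841726/(9122908575*(204785 + (145 + 621/2))) = -3795796048841726/(9122908575*(204785 + 911/2)) = -3795796048841726/(9122908575*410481/2) = -3795796048841726/9122908575*2/410481 = -7591592097683452/3744780634774575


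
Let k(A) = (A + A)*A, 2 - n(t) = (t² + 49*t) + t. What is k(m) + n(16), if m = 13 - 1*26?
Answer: -716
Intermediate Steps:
n(t) = 2 - t² - 50*t (n(t) = 2 - ((t² + 49*t) + t) = 2 - (t² + 50*t) = 2 + (-t² - 50*t) = 2 - t² - 50*t)
m = -13 (m = 13 - 26 = -13)
k(A) = 2*A² (k(A) = (2*A)*A = 2*A²)
k(m) + n(16) = 2*(-13)² + (2 - 1*16² - 50*16) = 2*169 + (2 - 1*256 - 800) = 338 + (2 - 256 - 800) = 338 - 1054 = -716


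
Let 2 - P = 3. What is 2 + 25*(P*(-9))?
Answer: 227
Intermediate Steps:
P = -1 (P = 2 - 1*3 = 2 - 3 = -1)
2 + 25*(P*(-9)) = 2 + 25*(-1*(-9)) = 2 + 25*9 = 2 + 225 = 227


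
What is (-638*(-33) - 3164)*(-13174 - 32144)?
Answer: -810739020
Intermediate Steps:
(-638*(-33) - 3164)*(-13174 - 32144) = (21054 - 3164)*(-45318) = 17890*(-45318) = -810739020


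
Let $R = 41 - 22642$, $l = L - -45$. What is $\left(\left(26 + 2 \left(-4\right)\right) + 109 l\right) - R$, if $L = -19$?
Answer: $25453$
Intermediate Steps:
$l = 26$ ($l = -19 - -45 = -19 + 45 = 26$)
$R = -22601$ ($R = 41 - 22642 = -22601$)
$\left(\left(26 + 2 \left(-4\right)\right) + 109 l\right) - R = \left(\left(26 + 2 \left(-4\right)\right) + 109 \cdot 26\right) - -22601 = \left(\left(26 - 8\right) + 2834\right) + 22601 = \left(18 + 2834\right) + 22601 = 2852 + 22601 = 25453$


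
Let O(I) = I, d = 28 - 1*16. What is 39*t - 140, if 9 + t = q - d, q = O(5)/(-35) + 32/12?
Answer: -6024/7 ≈ -860.57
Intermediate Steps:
d = 12 (d = 28 - 16 = 12)
q = 53/21 (q = 5/(-35) + 32/12 = 5*(-1/35) + 32*(1/12) = -1/7 + 8/3 = 53/21 ≈ 2.5238)
t = -388/21 (t = -9 + (53/21 - 1*12) = -9 + (53/21 - 12) = -9 - 199/21 = -388/21 ≈ -18.476)
39*t - 140 = 39*(-388/21) - 140 = -5044/7 - 140 = -6024/7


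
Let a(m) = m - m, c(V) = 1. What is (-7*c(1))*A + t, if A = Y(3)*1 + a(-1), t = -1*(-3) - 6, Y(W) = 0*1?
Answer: -3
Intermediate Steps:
Y(W) = 0
a(m) = 0
t = -3 (t = 3 - 6 = -3)
A = 0 (A = 0*1 + 0 = 0 + 0 = 0)
(-7*c(1))*A + t = -7*1*0 - 3 = -7*0 - 3 = 0 - 3 = -3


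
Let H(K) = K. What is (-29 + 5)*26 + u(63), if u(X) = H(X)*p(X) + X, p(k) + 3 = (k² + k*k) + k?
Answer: 503313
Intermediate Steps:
p(k) = -3 + k + 2*k² (p(k) = -3 + ((k² + k*k) + k) = -3 + ((k² + k²) + k) = -3 + (2*k² + k) = -3 + (k + 2*k²) = -3 + k + 2*k²)
u(X) = X + X*(-3 + X + 2*X²) (u(X) = X*(-3 + X + 2*X²) + X = X + X*(-3 + X + 2*X²))
(-29 + 5)*26 + u(63) = (-29 + 5)*26 + 63*(-2 + 63 + 2*63²) = -24*26 + 63*(-2 + 63 + 2*3969) = -624 + 63*(-2 + 63 + 7938) = -624 + 63*7999 = -624 + 503937 = 503313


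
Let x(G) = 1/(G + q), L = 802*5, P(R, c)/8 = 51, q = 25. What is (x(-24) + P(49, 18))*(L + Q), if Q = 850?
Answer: 1987740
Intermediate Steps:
P(R, c) = 408 (P(R, c) = 8*51 = 408)
L = 4010
x(G) = 1/(25 + G) (x(G) = 1/(G + 25) = 1/(25 + G))
(x(-24) + P(49, 18))*(L + Q) = (1/(25 - 24) + 408)*(4010 + 850) = (1/1 + 408)*4860 = (1 + 408)*4860 = 409*4860 = 1987740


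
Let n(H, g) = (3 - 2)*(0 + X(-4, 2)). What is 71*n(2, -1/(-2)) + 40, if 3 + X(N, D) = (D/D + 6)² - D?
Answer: 3164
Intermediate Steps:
X(N, D) = 46 - D (X(N, D) = -3 + ((D/D + 6)² - D) = -3 + ((1 + 6)² - D) = -3 + (7² - D) = -3 + (49 - D) = 46 - D)
n(H, g) = 44 (n(H, g) = (3 - 2)*(0 + (46 - 1*2)) = 1*(0 + (46 - 2)) = 1*(0 + 44) = 1*44 = 44)
71*n(2, -1/(-2)) + 40 = 71*44 + 40 = 3124 + 40 = 3164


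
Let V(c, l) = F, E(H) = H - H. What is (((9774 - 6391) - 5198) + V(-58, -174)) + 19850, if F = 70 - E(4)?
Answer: 18105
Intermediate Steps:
E(H) = 0
F = 70 (F = 70 - 1*0 = 70 + 0 = 70)
V(c, l) = 70
(((9774 - 6391) - 5198) + V(-58, -174)) + 19850 = (((9774 - 6391) - 5198) + 70) + 19850 = ((3383 - 5198) + 70) + 19850 = (-1815 + 70) + 19850 = -1745 + 19850 = 18105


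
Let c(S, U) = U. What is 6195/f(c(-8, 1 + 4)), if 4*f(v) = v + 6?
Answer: 24780/11 ≈ 2252.7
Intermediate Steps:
f(v) = 3/2 + v/4 (f(v) = (v + 6)/4 = (6 + v)/4 = 3/2 + v/4)
6195/f(c(-8, 1 + 4)) = 6195/(3/2 + (1 + 4)/4) = 6195/(3/2 + (¼)*5) = 6195/(3/2 + 5/4) = 6195/(11/4) = 6195*(4/11) = 24780/11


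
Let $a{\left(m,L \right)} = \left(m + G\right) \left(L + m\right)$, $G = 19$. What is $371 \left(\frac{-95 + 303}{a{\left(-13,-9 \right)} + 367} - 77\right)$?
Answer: $- \frac{6636077}{235} \approx -28239.0$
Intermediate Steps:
$a{\left(m,L \right)} = \left(19 + m\right) \left(L + m\right)$ ($a{\left(m,L \right)} = \left(m + 19\right) \left(L + m\right) = \left(19 + m\right) \left(L + m\right)$)
$371 \left(\frac{-95 + 303}{a{\left(-13,-9 \right)} + 367} - 77\right) = 371 \left(\frac{-95 + 303}{\left(\left(-13\right)^{2} + 19 \left(-9\right) + 19 \left(-13\right) - -117\right) + 367} - 77\right) = 371 \left(\frac{208}{\left(169 - 171 - 247 + 117\right) + 367} - 77\right) = 371 \left(\frac{208}{-132 + 367} - 77\right) = 371 \left(\frac{208}{235} - 77\right) = 371 \left(- \frac{17887}{235}\right) = - \frac{6636077}{235}$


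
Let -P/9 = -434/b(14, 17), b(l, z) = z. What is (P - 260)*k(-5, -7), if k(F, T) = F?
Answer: 2570/17 ≈ 151.18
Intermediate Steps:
P = 3906/17 (P = -(-3906)/17 = -9*(-434/17) = 3906/17 ≈ 229.76)
(P - 260)*k(-5, -7) = (3906/17 - 260)*(-5) = -514/17*(-5) = 2570/17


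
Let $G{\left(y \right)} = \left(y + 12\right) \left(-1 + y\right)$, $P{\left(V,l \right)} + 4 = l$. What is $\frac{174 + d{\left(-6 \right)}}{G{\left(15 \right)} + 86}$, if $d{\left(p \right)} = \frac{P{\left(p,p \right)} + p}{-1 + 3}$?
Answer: $\frac{83}{232} \approx 0.35776$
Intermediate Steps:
$P{\left(V,l \right)} = -4 + l$
$d{\left(p \right)} = -2 + p$ ($d{\left(p \right)} = \frac{\left(-4 + p\right) + p}{-1 + 3} = \frac{-4 + 2 p}{2} = \left(-4 + 2 p\right) \frac{1}{2} = -2 + p$)
$G{\left(y \right)} = \left(-1 + y\right) \left(12 + y\right)$ ($G{\left(y \right)} = \left(12 + y\right) \left(-1 + y\right) = \left(-1 + y\right) \left(12 + y\right)$)
$\frac{174 + d{\left(-6 \right)}}{G{\left(15 \right)} + 86} = \frac{174 - 8}{\left(-12 + 15^{2} + 11 \cdot 15\right) + 86} = \frac{174 - 8}{\left(-12 + 225 + 165\right) + 86} = \frac{166}{378 + 86} = \frac{166}{464} = 166 \cdot \frac{1}{464} = \frac{83}{232}$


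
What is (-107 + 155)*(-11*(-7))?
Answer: 3696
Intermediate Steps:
(-107 + 155)*(-11*(-7)) = 48*77 = 3696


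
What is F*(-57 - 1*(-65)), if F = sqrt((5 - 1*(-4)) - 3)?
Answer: 8*sqrt(6) ≈ 19.596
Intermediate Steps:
F = sqrt(6) (F = sqrt((5 + 4) - 3) = sqrt(9 - 3) = sqrt(6) ≈ 2.4495)
F*(-57 - 1*(-65)) = sqrt(6)*(-57 - 1*(-65)) = sqrt(6)*(-57 + 65) = sqrt(6)*8 = 8*sqrt(6)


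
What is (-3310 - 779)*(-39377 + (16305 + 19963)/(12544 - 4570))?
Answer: 213960966295/1329 ≈ 1.6099e+8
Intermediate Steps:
(-3310 - 779)*(-39377 + (16305 + 19963)/(12544 - 4570)) = -4089*(-39377 + 36268/7974) = -4089*(-39377 + 36268*(1/7974)) = -4089*(-39377 + 18134/3987) = -4089*(-156977965/3987) = 213960966295/1329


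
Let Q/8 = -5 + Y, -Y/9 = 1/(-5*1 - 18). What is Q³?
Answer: -609800192/12167 ≈ -50119.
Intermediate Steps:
Y = 9/23 (Y = -9/(-5*1 - 18) = -9/(-5 - 18) = -9/(-23) = -9*(-1/23) = 9/23 ≈ 0.39130)
Q = -848/23 (Q = 8*(-5 + 9/23) = 8*(-106/23) = -848/23 ≈ -36.870)
Q³ = (-848/23)³ = -609800192/12167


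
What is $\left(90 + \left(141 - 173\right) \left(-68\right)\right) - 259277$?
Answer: $-257011$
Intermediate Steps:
$\left(90 + \left(141 - 173\right) \left(-68\right)\right) - 259277 = \left(90 - -2176\right) - 259277 = \left(90 + 2176\right) - 259277 = 2266 - 259277 = -257011$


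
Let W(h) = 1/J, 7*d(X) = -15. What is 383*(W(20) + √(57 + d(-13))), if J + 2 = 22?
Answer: 383/20 + 3064*√42/7 ≈ 2855.9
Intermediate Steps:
J = 20 (J = -2 + 22 = 20)
d(X) = -15/7 (d(X) = (⅐)*(-15) = -15/7)
W(h) = 1/20
383*(W(20) + √(57 + d(-13))) = 383*(1/20 + √(57 - 15/7)) = 383*(1/20 + √(384/7)) = 383*(1/20 + 8*√42/7) = 383/20 + 3064*√42/7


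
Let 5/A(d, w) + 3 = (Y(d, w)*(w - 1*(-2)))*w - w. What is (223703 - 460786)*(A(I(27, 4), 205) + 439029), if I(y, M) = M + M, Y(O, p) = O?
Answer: -35313571384133119/339272 ≈ -1.0409e+11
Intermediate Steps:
I(y, M) = 2*M
A(d, w) = 5/(-3 - w + d*w*(2 + w)) (A(d, w) = 5/(-3 + ((d*(w - 1*(-2)))*w - w)) = 5/(-3 + ((d*(w + 2))*w - w)) = 5/(-3 + ((d*(2 + w))*w - w)) = 5/(-3 + (d*w*(2 + w) - w)) = 5/(-3 + (-w + d*w*(2 + w))) = 5/(-3 - w + d*w*(2 + w)))
(223703 - 460786)*(A(I(27, 4), 205) + 439029) = (223703 - 460786)*(5/(-3 - 1*205 + (2*4)*205² + 2*(2*4)*205) + 439029) = -237083*(5/(-3 - 205 + 8*42025 + 2*8*205) + 439029) = -237083*(5/(-3 - 205 + 336200 + 3280) + 439029) = -237083*(5/339272 + 439029) = -237083*148950246893/339272 = -35313571384133119/339272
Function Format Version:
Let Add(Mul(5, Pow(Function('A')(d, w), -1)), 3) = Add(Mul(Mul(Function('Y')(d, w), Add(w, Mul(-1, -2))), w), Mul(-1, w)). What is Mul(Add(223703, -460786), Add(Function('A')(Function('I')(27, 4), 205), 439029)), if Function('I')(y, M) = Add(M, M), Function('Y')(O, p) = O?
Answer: Rational(-35313571384133119, 339272) ≈ -1.0409e+11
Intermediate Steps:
Function('I')(y, M) = Mul(2, M)
Function('A')(d, w) = Mul(5, Pow(Add(-3, Mul(-1, w), Mul(d, w, Add(2, w))), -1)) (Function('A')(d, w) = Mul(5, Pow(Add(-3, Add(Mul(Mul(d, Add(w, Mul(-1, -2))), w), Mul(-1, w))), -1)) = Mul(5, Pow(Add(-3, Add(Mul(Mul(d, Add(w, 2)), w), Mul(-1, w))), -1)) = Mul(5, Pow(Add(-3, Add(Mul(Mul(d, Add(2, w)), w), Mul(-1, w))), -1)) = Mul(5, Pow(Add(-3, Add(Mul(d, w, Add(2, w)), Mul(-1, w))), -1)) = Mul(5, Pow(Add(-3, Add(Mul(-1, w), Mul(d, w, Add(2, w)))), -1)) = Mul(5, Pow(Add(-3, Mul(-1, w), Mul(d, w, Add(2, w))), -1)))
Mul(Add(223703, -460786), Add(Function('A')(Function('I')(27, 4), 205), 439029)) = Mul(Add(223703, -460786), Add(Mul(5, Pow(Add(-3, Mul(-1, 205), Mul(Mul(2, 4), Pow(205, 2)), Mul(2, Mul(2, 4), 205)), -1)), 439029)) = Mul(-237083, Add(Mul(5, Pow(Add(-3, -205, Mul(8, 42025), Mul(2, 8, 205)), -1)), 439029)) = Mul(-237083, Add(Mul(5, Pow(Add(-3, -205, 336200, 3280), -1)), 439029)) = Mul(-237083, Add(Mul(5, Pow(339272, -1)), 439029)) = Mul(-237083, Add(Mul(5, Rational(1, 339272)), 439029)) = Mul(-237083, Add(Rational(5, 339272), 439029)) = Mul(-237083, Rational(148950246893, 339272)) = Rational(-35313571384133119, 339272)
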